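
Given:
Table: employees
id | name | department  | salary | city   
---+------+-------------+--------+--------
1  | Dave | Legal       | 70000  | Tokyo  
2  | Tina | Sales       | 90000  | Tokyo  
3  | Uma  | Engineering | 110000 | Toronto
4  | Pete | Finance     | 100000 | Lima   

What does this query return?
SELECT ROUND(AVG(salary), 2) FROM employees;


SUM(salary) = 370000
COUNT = 4
ROUND(AVG, 2) = ROUND(370000 / 4, 2) = 92500.0

92500.0


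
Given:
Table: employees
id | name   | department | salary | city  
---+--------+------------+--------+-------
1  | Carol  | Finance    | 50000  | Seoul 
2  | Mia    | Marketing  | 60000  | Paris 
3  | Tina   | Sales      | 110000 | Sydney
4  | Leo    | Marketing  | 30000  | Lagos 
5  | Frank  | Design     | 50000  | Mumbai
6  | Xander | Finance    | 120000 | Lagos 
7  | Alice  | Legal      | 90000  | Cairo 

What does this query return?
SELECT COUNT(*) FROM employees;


COUNT(*) counts all rows

7


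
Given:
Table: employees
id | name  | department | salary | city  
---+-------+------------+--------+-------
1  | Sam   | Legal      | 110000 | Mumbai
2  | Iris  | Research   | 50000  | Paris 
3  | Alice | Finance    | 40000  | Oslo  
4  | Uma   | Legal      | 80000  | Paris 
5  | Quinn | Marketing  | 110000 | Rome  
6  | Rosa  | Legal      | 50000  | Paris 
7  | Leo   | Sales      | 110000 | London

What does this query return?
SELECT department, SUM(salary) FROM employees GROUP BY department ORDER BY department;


Summing salary within each department:
  Finance: 40000 = 40000
  Legal: 110000 + 80000 + 50000 = 240000
  Marketing: 110000 = 110000
  Research: 50000 = 50000
  Sales: 110000 = 110000


5 groups:
Finance, 40000
Legal, 240000
Marketing, 110000
Research, 50000
Sales, 110000


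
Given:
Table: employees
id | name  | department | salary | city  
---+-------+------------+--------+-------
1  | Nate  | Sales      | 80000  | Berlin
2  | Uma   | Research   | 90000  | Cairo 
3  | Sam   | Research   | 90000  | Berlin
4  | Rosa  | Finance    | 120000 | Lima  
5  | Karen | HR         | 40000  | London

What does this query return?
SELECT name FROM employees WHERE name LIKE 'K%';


LIKE 'K%' matches names starting with 'K'
Matching: 1

1 rows:
Karen


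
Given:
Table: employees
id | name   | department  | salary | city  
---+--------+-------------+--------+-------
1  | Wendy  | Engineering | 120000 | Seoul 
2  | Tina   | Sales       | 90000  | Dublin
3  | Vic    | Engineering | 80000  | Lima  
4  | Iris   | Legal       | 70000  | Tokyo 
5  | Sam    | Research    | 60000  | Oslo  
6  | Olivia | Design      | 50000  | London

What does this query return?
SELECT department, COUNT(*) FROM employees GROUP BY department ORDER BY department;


Assigning each row to its department group:
  Wendy -> Engineering
  Tina -> Sales
  Vic -> Engineering
  Iris -> Legal
  Sam -> Research
  Olivia -> Design


5 groups:
Design, 1
Engineering, 2
Legal, 1
Research, 1
Sales, 1


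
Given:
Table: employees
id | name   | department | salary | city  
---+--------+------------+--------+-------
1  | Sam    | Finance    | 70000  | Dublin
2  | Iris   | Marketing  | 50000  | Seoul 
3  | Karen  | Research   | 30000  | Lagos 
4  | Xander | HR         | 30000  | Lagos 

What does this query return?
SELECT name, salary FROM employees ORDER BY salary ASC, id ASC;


Sorting by salary ASC, then id ASC for ties

4 rows:
Karen, 30000
Xander, 30000
Iris, 50000
Sam, 70000


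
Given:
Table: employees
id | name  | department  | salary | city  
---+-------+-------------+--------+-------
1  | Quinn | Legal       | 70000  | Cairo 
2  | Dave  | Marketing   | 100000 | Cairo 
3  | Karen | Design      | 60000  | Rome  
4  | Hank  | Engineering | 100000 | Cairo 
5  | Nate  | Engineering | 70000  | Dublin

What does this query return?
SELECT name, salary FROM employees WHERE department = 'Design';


Filtering: department = 'Design'
Matching rows: 1

1 rows:
Karen, 60000


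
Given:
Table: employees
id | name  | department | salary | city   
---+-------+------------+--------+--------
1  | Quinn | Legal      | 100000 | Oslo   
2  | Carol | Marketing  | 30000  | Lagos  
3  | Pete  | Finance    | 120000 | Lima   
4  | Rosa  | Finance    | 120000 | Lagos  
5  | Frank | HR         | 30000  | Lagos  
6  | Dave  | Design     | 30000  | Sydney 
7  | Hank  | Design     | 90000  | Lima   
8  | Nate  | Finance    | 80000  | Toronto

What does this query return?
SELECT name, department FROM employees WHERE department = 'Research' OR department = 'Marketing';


Filtering: department = 'Research' OR 'Marketing'
Matching: 1 rows

1 rows:
Carol, Marketing


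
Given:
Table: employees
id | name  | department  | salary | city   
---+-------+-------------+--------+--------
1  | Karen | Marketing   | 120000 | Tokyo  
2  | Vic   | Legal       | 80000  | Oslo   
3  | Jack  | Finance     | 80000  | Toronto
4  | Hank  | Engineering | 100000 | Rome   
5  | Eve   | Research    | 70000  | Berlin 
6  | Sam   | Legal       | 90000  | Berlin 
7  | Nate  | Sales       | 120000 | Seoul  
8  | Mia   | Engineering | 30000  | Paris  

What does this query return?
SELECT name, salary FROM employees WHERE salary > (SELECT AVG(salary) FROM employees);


Subquery: AVG(salary) = 86250.0
Filtering: salary > 86250.0
  Karen (120000) -> MATCH
  Hank (100000) -> MATCH
  Sam (90000) -> MATCH
  Nate (120000) -> MATCH


4 rows:
Karen, 120000
Hank, 100000
Sam, 90000
Nate, 120000


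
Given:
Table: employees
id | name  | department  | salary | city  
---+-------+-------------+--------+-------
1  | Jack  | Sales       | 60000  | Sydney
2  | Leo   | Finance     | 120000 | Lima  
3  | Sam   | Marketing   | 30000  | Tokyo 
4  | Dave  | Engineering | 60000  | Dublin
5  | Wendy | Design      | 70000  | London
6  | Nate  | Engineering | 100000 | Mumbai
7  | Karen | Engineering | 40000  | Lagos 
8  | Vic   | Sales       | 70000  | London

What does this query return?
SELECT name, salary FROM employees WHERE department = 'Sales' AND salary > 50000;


Filtering: department = 'Sales' AND salary > 50000
Matching: 2 rows

2 rows:
Jack, 60000
Vic, 70000


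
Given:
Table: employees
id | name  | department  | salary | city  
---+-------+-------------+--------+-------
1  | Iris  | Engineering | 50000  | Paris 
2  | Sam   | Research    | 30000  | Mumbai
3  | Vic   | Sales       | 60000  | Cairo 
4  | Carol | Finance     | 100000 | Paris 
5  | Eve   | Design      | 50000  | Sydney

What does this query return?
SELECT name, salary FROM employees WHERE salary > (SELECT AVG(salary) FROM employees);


Subquery: AVG(salary) = 58000.0
Filtering: salary > 58000.0
  Vic (60000) -> MATCH
  Carol (100000) -> MATCH


2 rows:
Vic, 60000
Carol, 100000


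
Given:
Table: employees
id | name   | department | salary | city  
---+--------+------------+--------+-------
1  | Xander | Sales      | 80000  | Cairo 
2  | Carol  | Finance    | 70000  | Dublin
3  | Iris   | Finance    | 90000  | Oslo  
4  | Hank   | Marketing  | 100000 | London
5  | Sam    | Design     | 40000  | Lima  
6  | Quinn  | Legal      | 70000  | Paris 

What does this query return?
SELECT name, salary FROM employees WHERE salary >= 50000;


Filtering: salary >= 50000
Matching: 5 rows

5 rows:
Xander, 80000
Carol, 70000
Iris, 90000
Hank, 100000
Quinn, 70000


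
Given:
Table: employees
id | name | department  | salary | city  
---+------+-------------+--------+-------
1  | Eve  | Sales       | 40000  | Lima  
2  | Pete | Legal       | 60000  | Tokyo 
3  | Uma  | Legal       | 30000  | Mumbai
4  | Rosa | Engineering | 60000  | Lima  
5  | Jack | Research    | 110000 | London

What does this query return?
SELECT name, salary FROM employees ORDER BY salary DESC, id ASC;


Sorting by salary DESC, then id ASC for ties

5 rows:
Jack, 110000
Pete, 60000
Rosa, 60000
Eve, 40000
Uma, 30000


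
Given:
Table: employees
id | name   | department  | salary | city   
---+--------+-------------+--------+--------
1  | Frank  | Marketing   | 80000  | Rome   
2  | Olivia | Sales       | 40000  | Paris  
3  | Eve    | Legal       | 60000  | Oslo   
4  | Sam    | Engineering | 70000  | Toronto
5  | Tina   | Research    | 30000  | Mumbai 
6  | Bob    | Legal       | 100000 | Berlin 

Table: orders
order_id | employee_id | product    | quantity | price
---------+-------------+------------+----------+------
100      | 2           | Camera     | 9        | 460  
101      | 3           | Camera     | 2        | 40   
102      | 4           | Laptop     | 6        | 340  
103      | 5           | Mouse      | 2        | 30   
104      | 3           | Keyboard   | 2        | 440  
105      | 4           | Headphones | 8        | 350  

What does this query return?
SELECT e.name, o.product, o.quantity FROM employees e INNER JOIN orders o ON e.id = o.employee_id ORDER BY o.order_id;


Joining employees.id = orders.employee_id:
  employee Olivia (id=2) -> order Camera
  employee Eve (id=3) -> order Camera
  employee Sam (id=4) -> order Laptop
  employee Tina (id=5) -> order Mouse
  employee Eve (id=3) -> order Keyboard
  employee Sam (id=4) -> order Headphones


6 rows:
Olivia, Camera, 9
Eve, Camera, 2
Sam, Laptop, 6
Tina, Mouse, 2
Eve, Keyboard, 2
Sam, Headphones, 8


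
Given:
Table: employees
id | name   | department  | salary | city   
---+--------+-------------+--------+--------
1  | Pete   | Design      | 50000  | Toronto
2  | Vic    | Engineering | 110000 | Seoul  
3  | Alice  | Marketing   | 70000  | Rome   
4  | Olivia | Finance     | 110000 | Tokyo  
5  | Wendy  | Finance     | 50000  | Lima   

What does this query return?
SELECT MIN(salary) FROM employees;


Salaries: 50000, 110000, 70000, 110000, 50000
MIN = 50000

50000


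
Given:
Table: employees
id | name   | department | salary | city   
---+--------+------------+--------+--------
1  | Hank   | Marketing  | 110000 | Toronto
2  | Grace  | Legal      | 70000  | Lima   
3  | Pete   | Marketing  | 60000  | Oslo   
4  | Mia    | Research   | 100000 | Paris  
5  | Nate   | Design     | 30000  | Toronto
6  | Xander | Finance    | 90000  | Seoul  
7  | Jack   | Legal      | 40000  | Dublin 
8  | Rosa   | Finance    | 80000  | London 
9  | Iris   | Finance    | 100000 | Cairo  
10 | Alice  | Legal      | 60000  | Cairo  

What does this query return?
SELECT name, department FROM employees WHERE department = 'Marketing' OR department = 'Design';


Filtering: department = 'Marketing' OR 'Design'
Matching: 3 rows

3 rows:
Hank, Marketing
Pete, Marketing
Nate, Design


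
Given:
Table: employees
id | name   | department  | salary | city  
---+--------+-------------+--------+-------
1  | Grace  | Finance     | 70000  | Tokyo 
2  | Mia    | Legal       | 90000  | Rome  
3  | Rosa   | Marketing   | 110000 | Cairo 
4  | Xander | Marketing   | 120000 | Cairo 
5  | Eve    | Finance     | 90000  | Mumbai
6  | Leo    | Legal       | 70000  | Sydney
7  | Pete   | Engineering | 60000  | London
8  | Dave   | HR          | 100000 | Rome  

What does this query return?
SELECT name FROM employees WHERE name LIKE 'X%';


LIKE 'X%' matches names starting with 'X'
Matching: 1

1 rows:
Xander


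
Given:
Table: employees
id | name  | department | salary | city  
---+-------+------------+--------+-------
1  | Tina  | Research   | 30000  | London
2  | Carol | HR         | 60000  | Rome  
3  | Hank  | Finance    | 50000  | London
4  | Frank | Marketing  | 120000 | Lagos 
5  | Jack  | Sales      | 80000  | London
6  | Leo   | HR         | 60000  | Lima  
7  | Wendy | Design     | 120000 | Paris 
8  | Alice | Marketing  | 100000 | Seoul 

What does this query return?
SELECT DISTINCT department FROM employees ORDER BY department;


All 'department' values (row order): Research, HR, Finance, Marketing, Sales, HR, Design, Marketing
Removing duplicates leaves 6 unique value(s).

6 values:
Design
Finance
HR
Marketing
Research
Sales


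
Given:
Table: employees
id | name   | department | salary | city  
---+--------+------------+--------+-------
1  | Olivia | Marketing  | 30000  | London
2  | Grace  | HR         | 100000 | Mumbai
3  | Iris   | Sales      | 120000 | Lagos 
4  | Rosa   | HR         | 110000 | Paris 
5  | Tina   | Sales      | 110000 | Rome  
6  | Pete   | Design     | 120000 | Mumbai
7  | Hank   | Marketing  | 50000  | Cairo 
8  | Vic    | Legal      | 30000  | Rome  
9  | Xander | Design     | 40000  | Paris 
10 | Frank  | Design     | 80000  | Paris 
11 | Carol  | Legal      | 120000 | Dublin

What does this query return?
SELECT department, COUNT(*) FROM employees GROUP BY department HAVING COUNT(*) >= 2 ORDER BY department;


Groups with count >= 2:
  Design: 3 -> PASS
  HR: 2 -> PASS
  Legal: 2 -> PASS
  Marketing: 2 -> PASS
  Sales: 2 -> PASS


5 groups:
Design, 3
HR, 2
Legal, 2
Marketing, 2
Sales, 2


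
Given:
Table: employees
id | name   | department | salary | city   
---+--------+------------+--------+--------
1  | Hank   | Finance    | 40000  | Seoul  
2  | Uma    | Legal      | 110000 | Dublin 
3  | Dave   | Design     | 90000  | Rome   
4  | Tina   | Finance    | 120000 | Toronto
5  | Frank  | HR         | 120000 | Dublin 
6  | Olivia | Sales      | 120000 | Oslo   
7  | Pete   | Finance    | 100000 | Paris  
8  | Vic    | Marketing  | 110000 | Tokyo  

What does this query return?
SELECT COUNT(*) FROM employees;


COUNT(*) counts all rows

8


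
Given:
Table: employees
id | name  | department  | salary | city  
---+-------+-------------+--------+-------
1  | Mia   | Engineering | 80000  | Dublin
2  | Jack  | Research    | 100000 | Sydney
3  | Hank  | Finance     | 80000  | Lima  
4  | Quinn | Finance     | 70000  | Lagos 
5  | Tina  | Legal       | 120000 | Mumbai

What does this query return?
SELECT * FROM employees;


SELECT * returns all 5 rows with all columns

5 rows:
1, Mia, Engineering, 80000, Dublin
2, Jack, Research, 100000, Sydney
3, Hank, Finance, 80000, Lima
4, Quinn, Finance, 70000, Lagos
5, Tina, Legal, 120000, Mumbai


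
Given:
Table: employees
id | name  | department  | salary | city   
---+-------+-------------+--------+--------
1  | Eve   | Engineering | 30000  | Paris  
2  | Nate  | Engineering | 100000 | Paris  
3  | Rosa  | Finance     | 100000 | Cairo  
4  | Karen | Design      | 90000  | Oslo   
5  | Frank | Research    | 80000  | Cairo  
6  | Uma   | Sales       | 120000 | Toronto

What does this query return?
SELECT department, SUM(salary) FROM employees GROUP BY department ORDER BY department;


Summing salary within each department:
  Design: 90000 = 90000
  Engineering: 30000 + 100000 = 130000
  Finance: 100000 = 100000
  Research: 80000 = 80000
  Sales: 120000 = 120000


5 groups:
Design, 90000
Engineering, 130000
Finance, 100000
Research, 80000
Sales, 120000


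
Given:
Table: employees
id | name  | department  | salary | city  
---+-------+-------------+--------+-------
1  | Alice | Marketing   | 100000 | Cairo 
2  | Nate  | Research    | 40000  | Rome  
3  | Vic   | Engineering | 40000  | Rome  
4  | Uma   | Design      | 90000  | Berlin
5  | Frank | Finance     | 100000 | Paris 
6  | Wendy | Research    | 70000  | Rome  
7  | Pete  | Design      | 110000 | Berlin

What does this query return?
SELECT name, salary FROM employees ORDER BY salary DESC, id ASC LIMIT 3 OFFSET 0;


Sort by salary DESC (id ASC tiebreak), then skip 0 and take 3
Rows 1 through 3

3 rows:
Pete, 110000
Alice, 100000
Frank, 100000


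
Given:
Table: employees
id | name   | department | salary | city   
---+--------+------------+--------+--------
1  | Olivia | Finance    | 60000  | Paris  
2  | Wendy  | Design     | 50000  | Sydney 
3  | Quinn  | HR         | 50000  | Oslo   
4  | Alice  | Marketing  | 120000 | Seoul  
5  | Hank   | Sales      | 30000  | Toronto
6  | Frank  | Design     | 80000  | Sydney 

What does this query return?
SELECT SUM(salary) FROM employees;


SUM(salary) = 60000 + 50000 + 50000 + 120000 + 30000 + 80000 = 390000

390000


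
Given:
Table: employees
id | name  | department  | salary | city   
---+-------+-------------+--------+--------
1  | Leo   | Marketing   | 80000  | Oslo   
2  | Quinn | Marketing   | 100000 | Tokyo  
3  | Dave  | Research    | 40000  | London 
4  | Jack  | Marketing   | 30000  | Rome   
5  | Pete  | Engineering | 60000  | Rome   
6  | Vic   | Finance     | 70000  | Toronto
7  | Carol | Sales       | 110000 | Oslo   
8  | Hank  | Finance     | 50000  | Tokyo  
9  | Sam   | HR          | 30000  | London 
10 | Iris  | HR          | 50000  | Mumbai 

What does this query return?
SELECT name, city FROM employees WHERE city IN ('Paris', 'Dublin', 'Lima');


Filtering: city IN ('Paris', 'Dublin', 'Lima')
Matching: 0 rows

Empty result set (0 rows)


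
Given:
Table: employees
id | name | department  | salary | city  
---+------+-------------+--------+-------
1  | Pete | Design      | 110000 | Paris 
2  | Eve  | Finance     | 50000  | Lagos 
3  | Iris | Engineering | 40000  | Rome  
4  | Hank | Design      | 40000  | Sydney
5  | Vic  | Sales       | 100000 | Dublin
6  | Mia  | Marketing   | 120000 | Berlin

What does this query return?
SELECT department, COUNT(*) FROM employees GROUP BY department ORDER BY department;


Assigning each row to its department group:
  Pete -> Design
  Eve -> Finance
  Iris -> Engineering
  Hank -> Design
  Vic -> Sales
  Mia -> Marketing


5 groups:
Design, 2
Engineering, 1
Finance, 1
Marketing, 1
Sales, 1


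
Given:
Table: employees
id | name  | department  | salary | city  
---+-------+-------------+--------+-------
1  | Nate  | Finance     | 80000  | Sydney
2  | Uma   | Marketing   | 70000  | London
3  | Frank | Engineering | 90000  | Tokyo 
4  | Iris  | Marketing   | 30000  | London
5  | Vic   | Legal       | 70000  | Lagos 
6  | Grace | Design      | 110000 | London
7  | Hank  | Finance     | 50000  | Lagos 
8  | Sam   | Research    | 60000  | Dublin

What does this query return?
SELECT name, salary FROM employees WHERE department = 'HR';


Filtering: department = 'HR'
Matching rows: 0

Empty result set (0 rows)


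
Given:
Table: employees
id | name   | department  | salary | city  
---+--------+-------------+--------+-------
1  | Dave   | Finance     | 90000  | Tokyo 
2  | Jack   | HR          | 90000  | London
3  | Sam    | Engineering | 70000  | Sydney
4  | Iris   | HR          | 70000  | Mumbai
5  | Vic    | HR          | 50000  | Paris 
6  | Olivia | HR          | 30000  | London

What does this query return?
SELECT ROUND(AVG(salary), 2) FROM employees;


SUM(salary) = 400000
COUNT = 6
ROUND(AVG, 2) = ROUND(400000 / 6, 2) = 66666.67

66666.67


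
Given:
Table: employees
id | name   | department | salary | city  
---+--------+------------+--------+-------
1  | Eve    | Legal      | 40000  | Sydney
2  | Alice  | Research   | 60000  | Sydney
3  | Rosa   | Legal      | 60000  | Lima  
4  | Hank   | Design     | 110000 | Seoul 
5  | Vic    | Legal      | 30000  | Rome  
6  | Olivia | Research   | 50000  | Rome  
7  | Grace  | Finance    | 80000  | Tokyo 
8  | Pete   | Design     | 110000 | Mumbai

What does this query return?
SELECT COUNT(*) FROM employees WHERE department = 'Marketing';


Counting rows where department = 'Marketing'


0


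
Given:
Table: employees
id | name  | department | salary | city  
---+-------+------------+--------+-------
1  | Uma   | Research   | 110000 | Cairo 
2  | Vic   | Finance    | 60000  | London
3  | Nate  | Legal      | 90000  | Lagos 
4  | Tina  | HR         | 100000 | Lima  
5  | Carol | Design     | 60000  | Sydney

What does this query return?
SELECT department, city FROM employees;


Projecting columns: department, city

5 rows:
Research, Cairo
Finance, London
Legal, Lagos
HR, Lima
Design, Sydney


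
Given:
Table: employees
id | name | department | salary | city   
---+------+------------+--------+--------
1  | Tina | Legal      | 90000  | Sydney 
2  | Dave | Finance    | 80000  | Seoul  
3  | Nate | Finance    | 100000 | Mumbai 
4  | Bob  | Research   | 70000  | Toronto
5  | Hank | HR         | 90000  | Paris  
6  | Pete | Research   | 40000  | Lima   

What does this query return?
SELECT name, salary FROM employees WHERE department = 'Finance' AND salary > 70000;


Filtering: department = 'Finance' AND salary > 70000
Matching: 2 rows

2 rows:
Dave, 80000
Nate, 100000


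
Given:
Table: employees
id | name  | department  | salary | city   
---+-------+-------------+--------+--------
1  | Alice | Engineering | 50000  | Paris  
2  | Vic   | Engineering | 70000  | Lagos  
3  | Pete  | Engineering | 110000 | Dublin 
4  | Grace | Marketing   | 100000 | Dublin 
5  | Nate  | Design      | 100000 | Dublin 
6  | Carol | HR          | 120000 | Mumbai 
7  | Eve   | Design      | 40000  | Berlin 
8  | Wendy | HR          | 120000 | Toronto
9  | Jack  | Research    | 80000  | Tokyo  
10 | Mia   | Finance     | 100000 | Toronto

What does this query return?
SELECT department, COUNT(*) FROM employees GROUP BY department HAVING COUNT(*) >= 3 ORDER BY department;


Groups with count >= 3:
  Engineering: 3 -> PASS
  Design: 2 -> filtered out
  Finance: 1 -> filtered out
  HR: 2 -> filtered out
  Marketing: 1 -> filtered out
  Research: 1 -> filtered out


1 groups:
Engineering, 3


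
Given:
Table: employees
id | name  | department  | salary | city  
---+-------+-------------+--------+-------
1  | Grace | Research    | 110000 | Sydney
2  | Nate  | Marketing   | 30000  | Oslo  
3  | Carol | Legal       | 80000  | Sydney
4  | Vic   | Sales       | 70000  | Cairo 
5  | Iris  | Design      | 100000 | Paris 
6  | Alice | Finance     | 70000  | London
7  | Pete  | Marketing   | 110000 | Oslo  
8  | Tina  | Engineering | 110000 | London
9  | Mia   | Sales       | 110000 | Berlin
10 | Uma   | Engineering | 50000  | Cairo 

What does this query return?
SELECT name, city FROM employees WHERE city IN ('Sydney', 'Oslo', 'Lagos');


Filtering: city IN ('Sydney', 'Oslo', 'Lagos')
Matching: 4 rows

4 rows:
Grace, Sydney
Nate, Oslo
Carol, Sydney
Pete, Oslo


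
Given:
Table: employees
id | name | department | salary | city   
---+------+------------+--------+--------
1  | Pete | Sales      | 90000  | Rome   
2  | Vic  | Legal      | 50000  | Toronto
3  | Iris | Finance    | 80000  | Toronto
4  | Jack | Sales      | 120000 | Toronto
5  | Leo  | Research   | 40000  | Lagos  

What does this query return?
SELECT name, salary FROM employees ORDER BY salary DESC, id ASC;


Sorting by salary DESC, then id ASC for ties

5 rows:
Jack, 120000
Pete, 90000
Iris, 80000
Vic, 50000
Leo, 40000


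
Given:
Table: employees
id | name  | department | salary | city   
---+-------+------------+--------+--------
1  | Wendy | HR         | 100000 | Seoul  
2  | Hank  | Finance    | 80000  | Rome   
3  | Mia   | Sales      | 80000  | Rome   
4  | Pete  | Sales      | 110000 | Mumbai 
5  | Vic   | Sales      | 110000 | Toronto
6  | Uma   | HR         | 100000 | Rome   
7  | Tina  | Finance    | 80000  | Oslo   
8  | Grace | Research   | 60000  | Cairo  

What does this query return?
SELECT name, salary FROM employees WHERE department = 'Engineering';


Filtering: department = 'Engineering'
Matching rows: 0

Empty result set (0 rows)


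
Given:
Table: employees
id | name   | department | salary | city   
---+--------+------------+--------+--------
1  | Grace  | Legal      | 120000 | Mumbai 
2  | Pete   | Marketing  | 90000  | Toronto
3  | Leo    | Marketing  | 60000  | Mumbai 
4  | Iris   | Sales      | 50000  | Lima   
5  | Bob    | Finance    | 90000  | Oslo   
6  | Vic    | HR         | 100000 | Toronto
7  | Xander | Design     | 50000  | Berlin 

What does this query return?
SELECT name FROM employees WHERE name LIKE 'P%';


LIKE 'P%' matches names starting with 'P'
Matching: 1

1 rows:
Pete


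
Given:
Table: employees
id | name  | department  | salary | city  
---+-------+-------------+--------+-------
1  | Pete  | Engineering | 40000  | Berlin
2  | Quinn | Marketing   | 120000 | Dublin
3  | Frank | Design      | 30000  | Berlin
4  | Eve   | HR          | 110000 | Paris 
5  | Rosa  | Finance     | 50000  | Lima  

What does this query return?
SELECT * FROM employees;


SELECT * returns all 5 rows with all columns

5 rows:
1, Pete, Engineering, 40000, Berlin
2, Quinn, Marketing, 120000, Dublin
3, Frank, Design, 30000, Berlin
4, Eve, HR, 110000, Paris
5, Rosa, Finance, 50000, Lima


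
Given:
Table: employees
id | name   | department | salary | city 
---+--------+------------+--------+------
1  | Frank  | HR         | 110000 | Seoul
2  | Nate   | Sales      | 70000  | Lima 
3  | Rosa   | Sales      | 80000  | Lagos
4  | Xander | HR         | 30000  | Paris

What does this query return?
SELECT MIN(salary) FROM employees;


Salaries: 110000, 70000, 80000, 30000
MIN = 30000

30000


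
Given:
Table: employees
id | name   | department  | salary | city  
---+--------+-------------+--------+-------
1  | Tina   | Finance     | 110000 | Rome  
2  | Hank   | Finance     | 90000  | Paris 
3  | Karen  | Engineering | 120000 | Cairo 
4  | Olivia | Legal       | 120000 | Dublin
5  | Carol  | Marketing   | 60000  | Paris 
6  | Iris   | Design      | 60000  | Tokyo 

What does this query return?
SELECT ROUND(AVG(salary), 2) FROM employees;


SUM(salary) = 560000
COUNT = 6
ROUND(AVG, 2) = ROUND(560000 / 6, 2) = 93333.33

93333.33


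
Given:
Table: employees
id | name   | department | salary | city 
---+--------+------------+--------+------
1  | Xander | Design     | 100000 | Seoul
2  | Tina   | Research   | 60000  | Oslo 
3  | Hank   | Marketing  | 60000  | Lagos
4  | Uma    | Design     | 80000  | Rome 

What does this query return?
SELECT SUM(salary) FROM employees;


SUM(salary) = 100000 + 60000 + 60000 + 80000 = 300000

300000


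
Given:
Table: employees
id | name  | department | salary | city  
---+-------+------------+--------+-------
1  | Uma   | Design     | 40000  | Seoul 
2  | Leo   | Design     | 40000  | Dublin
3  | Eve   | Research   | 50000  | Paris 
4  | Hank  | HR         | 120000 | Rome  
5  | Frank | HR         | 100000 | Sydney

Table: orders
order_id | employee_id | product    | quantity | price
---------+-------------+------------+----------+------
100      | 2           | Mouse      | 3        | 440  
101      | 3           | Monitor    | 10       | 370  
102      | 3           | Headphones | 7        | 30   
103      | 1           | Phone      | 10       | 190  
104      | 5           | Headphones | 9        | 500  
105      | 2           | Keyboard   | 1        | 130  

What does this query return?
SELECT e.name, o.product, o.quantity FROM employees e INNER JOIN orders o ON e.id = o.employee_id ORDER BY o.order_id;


Joining employees.id = orders.employee_id:
  employee Leo (id=2) -> order Mouse
  employee Eve (id=3) -> order Monitor
  employee Eve (id=3) -> order Headphones
  employee Uma (id=1) -> order Phone
  employee Frank (id=5) -> order Headphones
  employee Leo (id=2) -> order Keyboard


6 rows:
Leo, Mouse, 3
Eve, Monitor, 10
Eve, Headphones, 7
Uma, Phone, 10
Frank, Headphones, 9
Leo, Keyboard, 1


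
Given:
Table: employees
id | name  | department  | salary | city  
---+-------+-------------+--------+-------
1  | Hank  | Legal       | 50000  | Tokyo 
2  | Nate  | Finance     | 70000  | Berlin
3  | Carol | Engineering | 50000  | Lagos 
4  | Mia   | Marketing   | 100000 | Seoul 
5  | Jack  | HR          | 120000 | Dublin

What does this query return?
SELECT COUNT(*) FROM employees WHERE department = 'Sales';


Counting rows where department = 'Sales'


0


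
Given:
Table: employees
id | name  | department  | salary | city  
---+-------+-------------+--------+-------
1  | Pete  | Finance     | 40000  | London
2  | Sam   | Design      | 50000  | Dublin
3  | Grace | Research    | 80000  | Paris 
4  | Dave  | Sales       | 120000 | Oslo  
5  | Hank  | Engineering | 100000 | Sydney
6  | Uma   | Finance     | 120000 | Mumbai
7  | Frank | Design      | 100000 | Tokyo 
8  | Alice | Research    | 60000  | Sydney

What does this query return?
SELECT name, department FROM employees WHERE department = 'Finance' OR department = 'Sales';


Filtering: department = 'Finance' OR 'Sales'
Matching: 3 rows

3 rows:
Pete, Finance
Dave, Sales
Uma, Finance


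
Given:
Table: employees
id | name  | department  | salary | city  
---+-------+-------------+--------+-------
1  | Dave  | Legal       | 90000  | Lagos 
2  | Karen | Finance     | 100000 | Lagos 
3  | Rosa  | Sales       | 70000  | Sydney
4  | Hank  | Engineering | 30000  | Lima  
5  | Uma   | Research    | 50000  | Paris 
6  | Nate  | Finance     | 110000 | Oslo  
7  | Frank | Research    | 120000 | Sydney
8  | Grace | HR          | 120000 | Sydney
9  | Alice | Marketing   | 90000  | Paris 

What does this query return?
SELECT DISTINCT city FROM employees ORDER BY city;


All 'city' values (row order): Lagos, Lagos, Sydney, Lima, Paris, Oslo, Sydney, Sydney, Paris
Removing duplicates leaves 5 unique value(s).

5 values:
Lagos
Lima
Oslo
Paris
Sydney


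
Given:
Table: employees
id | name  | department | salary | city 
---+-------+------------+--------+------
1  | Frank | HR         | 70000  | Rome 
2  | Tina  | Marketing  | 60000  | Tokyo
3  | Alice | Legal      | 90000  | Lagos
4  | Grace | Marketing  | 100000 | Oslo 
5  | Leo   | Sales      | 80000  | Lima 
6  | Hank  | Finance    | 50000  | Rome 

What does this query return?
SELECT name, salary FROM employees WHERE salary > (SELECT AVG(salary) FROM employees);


Subquery: AVG(salary) = 75000.0
Filtering: salary > 75000.0
  Alice (90000) -> MATCH
  Grace (100000) -> MATCH
  Leo (80000) -> MATCH


3 rows:
Alice, 90000
Grace, 100000
Leo, 80000


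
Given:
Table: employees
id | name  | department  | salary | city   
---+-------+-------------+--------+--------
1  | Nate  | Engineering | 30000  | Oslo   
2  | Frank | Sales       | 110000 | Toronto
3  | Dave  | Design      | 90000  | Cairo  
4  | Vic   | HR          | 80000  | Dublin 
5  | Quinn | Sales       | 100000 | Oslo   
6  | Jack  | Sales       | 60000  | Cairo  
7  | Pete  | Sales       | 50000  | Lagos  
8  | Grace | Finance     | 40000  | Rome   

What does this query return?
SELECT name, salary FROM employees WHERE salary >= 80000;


Filtering: salary >= 80000
Matching: 4 rows

4 rows:
Frank, 110000
Dave, 90000
Vic, 80000
Quinn, 100000


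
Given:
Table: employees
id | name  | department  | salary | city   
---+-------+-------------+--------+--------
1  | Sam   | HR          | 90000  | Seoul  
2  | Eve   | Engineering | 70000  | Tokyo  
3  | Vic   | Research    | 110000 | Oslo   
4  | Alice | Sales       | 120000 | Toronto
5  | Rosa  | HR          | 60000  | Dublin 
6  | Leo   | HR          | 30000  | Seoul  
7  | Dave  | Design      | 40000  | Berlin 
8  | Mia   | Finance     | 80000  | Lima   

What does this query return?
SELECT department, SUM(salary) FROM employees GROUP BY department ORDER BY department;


Summing salary within each department:
  Design: 40000 = 40000
  Engineering: 70000 = 70000
  Finance: 80000 = 80000
  HR: 90000 + 60000 + 30000 = 180000
  Research: 110000 = 110000
  Sales: 120000 = 120000


6 groups:
Design, 40000
Engineering, 70000
Finance, 80000
HR, 180000
Research, 110000
Sales, 120000


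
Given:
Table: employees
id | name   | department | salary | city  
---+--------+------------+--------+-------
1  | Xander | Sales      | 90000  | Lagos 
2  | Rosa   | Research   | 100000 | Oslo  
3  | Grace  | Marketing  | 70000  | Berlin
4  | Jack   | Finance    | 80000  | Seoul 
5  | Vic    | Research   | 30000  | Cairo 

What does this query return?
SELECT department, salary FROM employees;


Projecting columns: department, salary

5 rows:
Sales, 90000
Research, 100000
Marketing, 70000
Finance, 80000
Research, 30000


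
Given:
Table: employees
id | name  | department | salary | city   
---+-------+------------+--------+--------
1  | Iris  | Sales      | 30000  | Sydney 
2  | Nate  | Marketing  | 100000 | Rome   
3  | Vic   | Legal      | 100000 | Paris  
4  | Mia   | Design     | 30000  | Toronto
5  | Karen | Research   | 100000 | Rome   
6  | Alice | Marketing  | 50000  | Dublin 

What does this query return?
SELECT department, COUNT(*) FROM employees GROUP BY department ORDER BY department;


Assigning each row to its department group:
  Iris -> Sales
  Nate -> Marketing
  Vic -> Legal
  Mia -> Design
  Karen -> Research
  Alice -> Marketing


5 groups:
Design, 1
Legal, 1
Marketing, 2
Research, 1
Sales, 1


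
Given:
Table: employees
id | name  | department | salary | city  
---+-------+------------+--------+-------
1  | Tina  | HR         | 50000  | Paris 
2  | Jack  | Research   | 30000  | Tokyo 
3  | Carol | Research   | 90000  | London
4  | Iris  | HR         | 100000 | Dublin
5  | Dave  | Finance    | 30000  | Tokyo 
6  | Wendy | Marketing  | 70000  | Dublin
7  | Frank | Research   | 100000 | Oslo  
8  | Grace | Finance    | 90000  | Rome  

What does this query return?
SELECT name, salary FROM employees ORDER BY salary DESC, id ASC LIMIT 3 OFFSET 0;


Sort by salary DESC (id ASC tiebreak), then skip 0 and take 3
Rows 1 through 3

3 rows:
Iris, 100000
Frank, 100000
Carol, 90000


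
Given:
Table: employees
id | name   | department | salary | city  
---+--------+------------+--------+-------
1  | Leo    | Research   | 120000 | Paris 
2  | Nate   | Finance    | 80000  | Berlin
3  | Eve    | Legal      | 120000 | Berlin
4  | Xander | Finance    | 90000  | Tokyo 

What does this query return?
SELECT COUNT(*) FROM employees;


COUNT(*) counts all rows

4


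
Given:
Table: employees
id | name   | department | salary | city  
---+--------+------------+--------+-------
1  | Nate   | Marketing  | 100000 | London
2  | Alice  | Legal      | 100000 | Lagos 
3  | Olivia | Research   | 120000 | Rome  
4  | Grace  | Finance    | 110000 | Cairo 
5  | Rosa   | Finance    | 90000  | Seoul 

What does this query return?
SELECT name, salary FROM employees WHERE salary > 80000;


Filtering: salary > 80000
Matching: 5 rows

5 rows:
Nate, 100000
Alice, 100000
Olivia, 120000
Grace, 110000
Rosa, 90000


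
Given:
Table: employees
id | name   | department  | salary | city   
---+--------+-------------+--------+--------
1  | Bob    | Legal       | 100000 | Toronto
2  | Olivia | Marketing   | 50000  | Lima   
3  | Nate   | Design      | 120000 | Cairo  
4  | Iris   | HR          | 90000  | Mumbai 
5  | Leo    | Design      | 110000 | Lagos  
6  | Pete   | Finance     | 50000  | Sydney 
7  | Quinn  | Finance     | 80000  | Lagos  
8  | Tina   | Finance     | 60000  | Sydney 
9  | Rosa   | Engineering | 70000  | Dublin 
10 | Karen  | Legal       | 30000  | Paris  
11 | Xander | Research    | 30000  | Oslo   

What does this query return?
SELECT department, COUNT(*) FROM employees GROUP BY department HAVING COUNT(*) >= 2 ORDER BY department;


Groups with count >= 2:
  Design: 2 -> PASS
  Finance: 3 -> PASS
  Legal: 2 -> PASS
  Engineering: 1 -> filtered out
  HR: 1 -> filtered out
  Marketing: 1 -> filtered out
  Research: 1 -> filtered out


3 groups:
Design, 2
Finance, 3
Legal, 2


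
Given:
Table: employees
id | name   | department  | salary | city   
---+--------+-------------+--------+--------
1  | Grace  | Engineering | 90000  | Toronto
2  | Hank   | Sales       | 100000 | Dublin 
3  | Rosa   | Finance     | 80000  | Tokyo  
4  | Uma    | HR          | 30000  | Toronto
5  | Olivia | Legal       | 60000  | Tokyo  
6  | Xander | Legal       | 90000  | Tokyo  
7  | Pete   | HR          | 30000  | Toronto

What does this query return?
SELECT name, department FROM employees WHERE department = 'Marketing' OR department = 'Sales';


Filtering: department = 'Marketing' OR 'Sales'
Matching: 1 rows

1 rows:
Hank, Sales


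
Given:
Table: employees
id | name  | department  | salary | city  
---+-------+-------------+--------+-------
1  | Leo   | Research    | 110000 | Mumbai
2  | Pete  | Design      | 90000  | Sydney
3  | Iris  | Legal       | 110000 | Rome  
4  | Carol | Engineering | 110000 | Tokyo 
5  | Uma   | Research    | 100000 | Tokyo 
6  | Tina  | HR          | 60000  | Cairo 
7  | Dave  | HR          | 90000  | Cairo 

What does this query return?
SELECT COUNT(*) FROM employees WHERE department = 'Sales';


Counting rows where department = 'Sales'


0


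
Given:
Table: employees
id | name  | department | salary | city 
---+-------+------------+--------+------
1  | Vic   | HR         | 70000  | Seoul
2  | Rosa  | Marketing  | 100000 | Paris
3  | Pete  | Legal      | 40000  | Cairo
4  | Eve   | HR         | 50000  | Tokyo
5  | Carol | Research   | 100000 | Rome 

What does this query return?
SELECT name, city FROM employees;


Projecting columns: name, city

5 rows:
Vic, Seoul
Rosa, Paris
Pete, Cairo
Eve, Tokyo
Carol, Rome


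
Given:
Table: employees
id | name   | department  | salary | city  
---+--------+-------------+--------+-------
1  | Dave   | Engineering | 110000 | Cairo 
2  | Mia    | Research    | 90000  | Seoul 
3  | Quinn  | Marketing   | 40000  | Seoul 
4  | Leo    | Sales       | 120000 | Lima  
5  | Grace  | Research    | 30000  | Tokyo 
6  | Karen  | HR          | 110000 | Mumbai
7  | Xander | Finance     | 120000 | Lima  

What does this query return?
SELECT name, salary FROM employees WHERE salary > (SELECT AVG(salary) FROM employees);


Subquery: AVG(salary) = 88571.43
Filtering: salary > 88571.43
  Dave (110000) -> MATCH
  Mia (90000) -> MATCH
  Leo (120000) -> MATCH
  Karen (110000) -> MATCH
  Xander (120000) -> MATCH


5 rows:
Dave, 110000
Mia, 90000
Leo, 120000
Karen, 110000
Xander, 120000


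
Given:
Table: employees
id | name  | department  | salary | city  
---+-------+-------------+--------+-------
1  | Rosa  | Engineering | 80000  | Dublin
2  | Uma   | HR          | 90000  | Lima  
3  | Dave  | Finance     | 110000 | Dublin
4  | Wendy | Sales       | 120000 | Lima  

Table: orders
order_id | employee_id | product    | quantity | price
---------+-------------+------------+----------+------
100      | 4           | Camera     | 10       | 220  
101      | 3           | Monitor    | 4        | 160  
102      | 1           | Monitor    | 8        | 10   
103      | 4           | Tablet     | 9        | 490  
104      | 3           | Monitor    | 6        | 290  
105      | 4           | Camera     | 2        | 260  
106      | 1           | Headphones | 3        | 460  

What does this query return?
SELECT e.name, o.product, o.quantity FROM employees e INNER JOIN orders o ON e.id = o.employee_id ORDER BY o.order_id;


Joining employees.id = orders.employee_id:
  employee Wendy (id=4) -> order Camera
  employee Dave (id=3) -> order Monitor
  employee Rosa (id=1) -> order Monitor
  employee Wendy (id=4) -> order Tablet
  employee Dave (id=3) -> order Monitor
  employee Wendy (id=4) -> order Camera
  employee Rosa (id=1) -> order Headphones


7 rows:
Wendy, Camera, 10
Dave, Monitor, 4
Rosa, Monitor, 8
Wendy, Tablet, 9
Dave, Monitor, 6
Wendy, Camera, 2
Rosa, Headphones, 3


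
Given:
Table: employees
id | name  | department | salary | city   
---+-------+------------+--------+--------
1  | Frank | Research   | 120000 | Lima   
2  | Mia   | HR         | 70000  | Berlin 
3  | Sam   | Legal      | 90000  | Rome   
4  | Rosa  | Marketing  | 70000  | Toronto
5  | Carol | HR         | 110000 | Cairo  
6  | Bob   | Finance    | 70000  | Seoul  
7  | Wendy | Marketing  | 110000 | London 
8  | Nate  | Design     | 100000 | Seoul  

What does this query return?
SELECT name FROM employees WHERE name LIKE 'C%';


LIKE 'C%' matches names starting with 'C'
Matching: 1

1 rows:
Carol


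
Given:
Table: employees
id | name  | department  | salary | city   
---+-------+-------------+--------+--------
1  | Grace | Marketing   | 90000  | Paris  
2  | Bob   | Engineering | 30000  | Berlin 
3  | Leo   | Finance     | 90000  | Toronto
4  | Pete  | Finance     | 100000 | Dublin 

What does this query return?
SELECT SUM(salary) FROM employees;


SUM(salary) = 90000 + 30000 + 90000 + 100000 = 310000

310000


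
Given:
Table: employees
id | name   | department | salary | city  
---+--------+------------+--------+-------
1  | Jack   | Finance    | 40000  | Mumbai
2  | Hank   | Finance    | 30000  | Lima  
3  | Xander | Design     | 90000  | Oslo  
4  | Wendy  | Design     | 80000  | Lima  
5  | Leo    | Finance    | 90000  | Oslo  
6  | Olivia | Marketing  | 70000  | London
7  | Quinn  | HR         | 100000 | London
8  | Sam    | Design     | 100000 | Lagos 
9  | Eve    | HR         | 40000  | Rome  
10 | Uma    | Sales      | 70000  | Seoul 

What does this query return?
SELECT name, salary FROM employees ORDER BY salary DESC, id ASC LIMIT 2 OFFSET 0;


Sort by salary DESC (id ASC tiebreak), then skip 0 and take 2
Rows 1 through 2

2 rows:
Quinn, 100000
Sam, 100000
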